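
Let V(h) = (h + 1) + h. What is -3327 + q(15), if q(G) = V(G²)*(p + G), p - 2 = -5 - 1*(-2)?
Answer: 2987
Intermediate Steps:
V(h) = 1 + 2*h (V(h) = (1 + h) + h = 1 + 2*h)
p = -1 (p = 2 + (-5 - 1*(-2)) = 2 + (-5 + 2) = 2 - 3 = -1)
q(G) = (1 + 2*G²)*(-1 + G)
-3327 + q(15) = -3327 + (1 + 2*15²)*(-1 + 15) = -3327 + (1 + 2*225)*14 = -3327 + (1 + 450)*14 = -3327 + 451*14 = -3327 + 6314 = 2987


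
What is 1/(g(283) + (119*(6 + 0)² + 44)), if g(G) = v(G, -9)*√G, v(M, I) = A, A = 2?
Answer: 1082/4682613 - √283/9365226 ≈ 0.00022927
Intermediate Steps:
v(M, I) = 2
g(G) = 2*√G
1/(g(283) + (119*(6 + 0)² + 44)) = 1/(2*√283 + (119*(6 + 0)² + 44)) = 1/(2*√283 + (119*6² + 44)) = 1/(2*√283 + (119*36 + 44)) = 1/(2*√283 + (4284 + 44)) = 1/(2*√283 + 4328) = 1/(4328 + 2*√283)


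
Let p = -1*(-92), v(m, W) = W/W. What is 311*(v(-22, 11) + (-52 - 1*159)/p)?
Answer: -37009/92 ≈ -402.27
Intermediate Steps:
v(m, W) = 1
p = 92
311*(v(-22, 11) + (-52 - 1*159)/p) = 311*(1 + (-52 - 1*159)/92) = 311*(1 + (-52 - 159)*(1/92)) = 311*(1 - 211*1/92) = 311*(1 - 211/92) = 311*(-119/92) = -37009/92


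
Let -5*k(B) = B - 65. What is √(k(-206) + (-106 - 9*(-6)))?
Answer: √55/5 ≈ 1.4832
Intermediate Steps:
k(B) = 13 - B/5 (k(B) = -(B - 65)/5 = -(-65 + B)/5 = 13 - B/5)
√(k(-206) + (-106 - 9*(-6))) = √((13 - ⅕*(-206)) + (-106 - 9*(-6))) = √((13 + 206/5) + (-106 + 54)) = √(271/5 - 52) = √(11/5) = √55/5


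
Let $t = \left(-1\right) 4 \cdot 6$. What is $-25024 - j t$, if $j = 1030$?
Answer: $-304$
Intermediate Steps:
$t = -24$ ($t = \left(-4\right) 6 = -24$)
$-25024 - j t = -25024 - 1030 \left(-24\right) = -25024 - -24720 = -25024 + 24720 = -304$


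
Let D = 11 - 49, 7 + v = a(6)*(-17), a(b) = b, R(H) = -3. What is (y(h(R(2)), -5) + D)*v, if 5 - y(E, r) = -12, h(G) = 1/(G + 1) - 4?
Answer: 2289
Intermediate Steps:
h(G) = -4 + 1/(1 + G) (h(G) = 1/(1 + G) - 4 = -4 + 1/(1 + G))
y(E, r) = 17 (y(E, r) = 5 - 1*(-12) = 5 + 12 = 17)
v = -109 (v = -7 + 6*(-17) = -7 - 102 = -109)
D = -38
(y(h(R(2)), -5) + D)*v = (17 - 38)*(-109) = -21*(-109) = 2289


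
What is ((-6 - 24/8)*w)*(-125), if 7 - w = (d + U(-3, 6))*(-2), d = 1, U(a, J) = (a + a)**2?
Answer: 91125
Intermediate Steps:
U(a, J) = 4*a**2 (U(a, J) = (2*a)**2 = 4*a**2)
w = 81 (w = 7 - (1 + 4*(-3)**2)*(-2) = 7 - (1 + 4*9)*(-2) = 7 - (1 + 36)*(-2) = 7 - 37*(-2) = 7 - 1*(-74) = 7 + 74 = 81)
((-6 - 24/8)*w)*(-125) = ((-6 - 24/8)*81)*(-125) = ((-6 - 24*1/8)*81)*(-125) = ((-6 - 3)*81)*(-125) = -9*81*(-125) = -729*(-125) = 91125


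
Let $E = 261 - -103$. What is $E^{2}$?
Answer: $132496$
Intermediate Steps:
$E = 364$ ($E = 261 + 103 = 364$)
$E^{2} = 364^{2} = 132496$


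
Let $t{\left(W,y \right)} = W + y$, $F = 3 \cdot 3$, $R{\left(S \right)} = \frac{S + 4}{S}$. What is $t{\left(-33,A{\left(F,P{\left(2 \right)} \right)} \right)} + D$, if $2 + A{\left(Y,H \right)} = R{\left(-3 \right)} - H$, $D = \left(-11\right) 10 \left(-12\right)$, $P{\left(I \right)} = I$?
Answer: $\frac{3848}{3} \approx 1282.7$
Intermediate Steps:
$R{\left(S \right)} = \frac{4 + S}{S}$
$D = 1320$ ($D = \left(-110\right) \left(-12\right) = 1320$)
$F = 9$
$A{\left(Y,H \right)} = - \frac{7}{3} - H$ ($A{\left(Y,H \right)} = -2 - \left(H - \frac{4 - 3}{-3}\right) = -2 - \left(\frac{1}{3} + H\right) = - \frac{7}{3} - H$)
$t{\left(-33,A{\left(F,P{\left(2 \right)} \right)} \right)} + D = \left(-33 - \frac{13}{3}\right) + 1320 = - \frac{112}{3} + 1320 = \frac{3848}{3}$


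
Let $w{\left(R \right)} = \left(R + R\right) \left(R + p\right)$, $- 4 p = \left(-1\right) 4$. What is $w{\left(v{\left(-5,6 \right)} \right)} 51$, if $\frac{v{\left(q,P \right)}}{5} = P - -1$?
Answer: $128520$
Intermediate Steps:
$v{\left(q,P \right)} = 5 + 5 P$ ($v{\left(q,P \right)} = 5 \left(P - -1\right) = 5 \left(P + 1\right) = 5 \left(1 + P\right) = 5 + 5 P$)
$p = 1$ ($p = - \frac{\left(-1\right) 4}{4} = \left(- \frac{1}{4}\right) \left(-4\right) = 1$)
$w{\left(R \right)} = 2 R \left(1 + R\right)$ ($w{\left(R \right)} = \left(R + R\right) \left(R + 1\right) = 2 R \left(1 + R\right)$)
$w{\left(v{\left(-5,6 \right)} \right)} 51 = 2 \left(5 + 5 \cdot 6\right) \left(1 + \left(5 + 5 \cdot 6\right)\right) 51 = 2 \left(5 + 30\right) \left(1 + \left(5 + 30\right)\right) 51 = 2 \cdot 35 \left(1 + 35\right) 51 = 2 \cdot 35 \cdot 36 \cdot 51 = 2520 \cdot 51 = 128520$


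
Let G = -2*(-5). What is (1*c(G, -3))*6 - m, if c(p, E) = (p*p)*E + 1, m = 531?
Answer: -2325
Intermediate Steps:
G = 10
c(p, E) = 1 + E*p**2 (c(p, E) = p**2*E + 1 = E*p**2 + 1 = 1 + E*p**2)
(1*c(G, -3))*6 - m = (1*(1 - 3*10**2))*6 - 1*531 = (1*(1 - 3*100))*6 - 531 = (1*(1 - 300))*6 - 531 = (1*(-299))*6 - 531 = -299*6 - 531 = -1794 - 531 = -2325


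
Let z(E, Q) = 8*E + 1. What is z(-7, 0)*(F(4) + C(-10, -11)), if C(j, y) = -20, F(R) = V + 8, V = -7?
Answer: 1045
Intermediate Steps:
F(R) = 1 (F(R) = -7 + 8 = 1)
z(E, Q) = 1 + 8*E
z(-7, 0)*(F(4) + C(-10, -11)) = (1 + 8*(-7))*(1 - 20) = (1 - 56)*(-19) = -55*(-19) = 1045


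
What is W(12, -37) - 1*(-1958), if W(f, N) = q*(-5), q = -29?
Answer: 2103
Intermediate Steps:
W(f, N) = 145 (W(f, N) = -29*(-5) = 145)
W(12, -37) - 1*(-1958) = 145 - 1*(-1958) = 145 + 1958 = 2103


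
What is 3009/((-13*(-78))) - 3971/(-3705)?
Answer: 20479/5070 ≈ 4.0393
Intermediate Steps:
3009/((-13*(-78))) - 3971/(-3705) = 3009/1014 - 3971*(-1/3705) = 3009*(1/1014) + 209/195 = 1003/338 + 209/195 = 20479/5070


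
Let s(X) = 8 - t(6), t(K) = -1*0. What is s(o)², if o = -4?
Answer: 64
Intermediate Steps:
t(K) = 0
s(X) = 8 (s(X) = 8 - 1*0 = 8 + 0 = 8)
s(o)² = 8² = 64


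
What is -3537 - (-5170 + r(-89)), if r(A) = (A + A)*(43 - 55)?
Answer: -503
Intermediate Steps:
r(A) = -24*A (r(A) = (2*A)*(-12) = -24*A)
-3537 - (-5170 + r(-89)) = -3537 - (-5170 - 24*(-89)) = -3537 - (-5170 + 2136) = -3537 - 1*(-3034) = -3537 + 3034 = -503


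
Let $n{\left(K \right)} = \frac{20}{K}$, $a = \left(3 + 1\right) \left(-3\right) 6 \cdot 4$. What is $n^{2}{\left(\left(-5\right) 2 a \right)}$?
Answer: $\frac{1}{20736} \approx 4.8225 \cdot 10^{-5}$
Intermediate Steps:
$a = -288$ ($a = 4 \left(\left(-18\right) 4\right) = 4 \left(-72\right) = -288$)
$n^{2}{\left(\left(-5\right) 2 a \right)} = \left(\frac{20}{\left(-5\right) 2 \left(-288\right)}\right)^{2} = \left(\frac{20}{\left(-10\right) \left(-288\right)}\right)^{2} = \left(\frac{20}{2880}\right)^{2} = \left(20 \cdot \frac{1}{2880}\right)^{2} = \left(\frac{1}{144}\right)^{2} = \frac{1}{20736}$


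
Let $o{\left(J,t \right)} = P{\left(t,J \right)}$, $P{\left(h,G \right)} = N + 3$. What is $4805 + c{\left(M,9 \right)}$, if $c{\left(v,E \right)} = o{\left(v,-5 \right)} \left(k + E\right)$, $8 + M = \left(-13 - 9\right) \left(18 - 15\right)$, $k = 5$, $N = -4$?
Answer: $4791$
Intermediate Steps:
$P{\left(h,G \right)} = -1$ ($P{\left(h,G \right)} = -4 + 3 = -1$)
$o{\left(J,t \right)} = -1$
$M = -74$ ($M = -8 + \left(-13 - 9\right) \left(18 - 15\right) = -8 - 66 = -74$)
$c{\left(v,E \right)} = -5 - E$ ($c{\left(v,E \right)} = - (5 + E) = -5 - E$)
$4805 + c{\left(M,9 \right)} = 4805 - 14 = 4791$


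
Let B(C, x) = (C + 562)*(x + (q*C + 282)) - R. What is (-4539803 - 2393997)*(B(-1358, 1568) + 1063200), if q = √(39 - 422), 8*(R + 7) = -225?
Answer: 2838454170275 - 7495215918400*I*√383 ≈ 2.8385e+12 - 1.4668e+14*I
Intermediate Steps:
R = -281/8 (R = -7 + (⅛)*(-225) = -7 - 225/8 = -281/8 ≈ -35.125)
q = I*√383 (q = √(-383) = I*√383 ≈ 19.57*I)
B(C, x) = 281/8 + (562 + C)*(282 + x + I*C*√383) (B(C, x) = (C + 562)*(x + ((I*√383)*C + 282)) - 1*(-281/8) = (562 + C)*(x + (I*C*√383 + 282)) + 281/8 = (562 + C)*(x + (282 + I*C*√383)) + 281/8 = (562 + C)*(282 + x + I*C*√383) + 281/8 = 281/8 + (562 + C)*(282 + x + I*C*√383))
(-4539803 - 2393997)*(B(-1358, 1568) + 1063200) = (-4539803 - 2393997)*((1268153/8 + 282*(-1358) + 562*1568 - 1358*1568 + I*√383*(-1358)² + 562*I*(-1358)*√383) + 1063200) = -6933800*((1268153/8 - 382956 + 881216 - 2129344 + I*√383*1844164 - 763196*I*√383) + 1063200) = -6933800*((1268153/8 - 382956 + 881216 - 2129344 + 1844164*I*√383 - 763196*I*√383) + 1063200) = -6933800*((-11780519/8 + 1080968*I*√383) + 1063200) = -6933800*(-3274919/8 + 1080968*I*√383) = 2838454170275 - 7495215918400*I*√383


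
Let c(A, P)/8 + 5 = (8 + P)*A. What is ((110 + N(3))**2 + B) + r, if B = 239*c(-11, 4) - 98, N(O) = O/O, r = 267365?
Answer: 17644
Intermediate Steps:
c(A, P) = -40 + 8*A*(8 + P) (c(A, P) = -40 + 8*((8 + P)*A) = -40 + 8*(A*(8 + P)) = -40 + 8*A*(8 + P))
N(O) = 1
B = -262042 (B = 239*(-40 + 64*(-11) + 8*(-11)*4) - 98 = 239*(-40 - 704 - 352) - 98 = 239*(-1096) - 98 = -261944 - 98 = -262042)
((110 + N(3))**2 + B) + r = ((110 + 1)**2 - 262042) + 267365 = (111**2 - 262042) + 267365 = (12321 - 262042) + 267365 = -249721 + 267365 = 17644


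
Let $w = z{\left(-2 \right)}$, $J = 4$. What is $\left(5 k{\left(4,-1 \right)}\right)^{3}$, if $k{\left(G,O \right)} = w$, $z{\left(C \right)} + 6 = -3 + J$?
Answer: $-15625$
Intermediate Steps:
$z{\left(C \right)} = -5$ ($z{\left(C \right)} = -6 + \left(-3 + 4\right) = -6 + 1 = -5$)
$w = -5$
$k{\left(G,O \right)} = -5$
$\left(5 k{\left(4,-1 \right)}\right)^{3} = \left(5 \left(-5\right)\right)^{3} = \left(-25\right)^{3} = -15625$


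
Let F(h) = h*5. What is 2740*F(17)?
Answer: 232900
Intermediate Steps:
F(h) = 5*h
2740*F(17) = 2740*(5*17) = 2740*85 = 232900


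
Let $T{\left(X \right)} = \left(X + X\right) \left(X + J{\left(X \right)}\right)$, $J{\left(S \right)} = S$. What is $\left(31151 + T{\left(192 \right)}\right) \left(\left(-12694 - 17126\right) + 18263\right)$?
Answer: $-2064161099$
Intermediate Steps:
$T{\left(X \right)} = 4 X^{2}$ ($T{\left(X \right)} = \left(X + X\right) \left(X + X\right) = 2 X 2 X = 4 X^{2}$)
$\left(31151 + T{\left(192 \right)}\right) \left(\left(-12694 - 17126\right) + 18263\right) = \left(31151 + 4 \cdot 192^{2}\right) \left(\left(-12694 - 17126\right) + 18263\right) = \left(31151 + 4 \cdot 36864\right) \left(\left(-12694 - 17126\right) + 18263\right) = \left(31151 + 147456\right) \left(-29820 + 18263\right) = 178607 \left(-11557\right) = -2064161099$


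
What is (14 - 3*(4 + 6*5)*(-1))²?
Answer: 13456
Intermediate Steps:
(14 - 3*(4 + 6*5)*(-1))² = (14 - 3*(4 + 30)*(-1))² = (14 - 3*34*(-1))² = (14 - 102*(-1))² = (14 + 102)² = 116² = 13456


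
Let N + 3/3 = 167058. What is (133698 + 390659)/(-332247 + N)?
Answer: -524357/165190 ≈ -3.1743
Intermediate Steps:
N = 167057 (N = -1 + 167058 = 167057)
(133698 + 390659)/(-332247 + N) = (133698 + 390659)/(-332247 + 167057) = 524357/(-165190) = 524357*(-1/165190) = -524357/165190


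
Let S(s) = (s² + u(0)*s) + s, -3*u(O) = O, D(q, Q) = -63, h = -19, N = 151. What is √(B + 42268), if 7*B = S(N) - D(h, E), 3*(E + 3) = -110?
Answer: √2232237/7 ≈ 213.44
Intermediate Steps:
E = -119/3 (E = -3 + (⅓)*(-110) = -3 - 110/3 = -119/3 ≈ -39.667)
u(O) = -O/3
S(s) = s + s² (S(s) = (s² + (-⅓*0)*s) + s = (s² + 0*s) + s = (s² + 0) + s = s² + s = s + s²)
B = 23015/7 (B = (151*(1 + 151) - 1*(-63))/7 = (151*152 + 63)/7 = (22952 + 63)/7 = (⅐)*23015 = 23015/7 ≈ 3287.9)
√(B + 42268) = √(23015/7 + 42268) = √(318891/7) = √2232237/7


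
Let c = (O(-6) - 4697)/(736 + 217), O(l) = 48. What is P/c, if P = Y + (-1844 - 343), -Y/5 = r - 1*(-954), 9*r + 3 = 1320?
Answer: 21981898/13947 ≈ 1576.1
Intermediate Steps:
r = 439/3 (r = -1/3 + (1/9)*1320 = -1/3 + 440/3 = 439/3 ≈ 146.33)
Y = -16505/3 (Y = -5*(439/3 - 1*(-954)) = -5*(439/3 + 954) = -5*3301/3 = -16505/3 ≈ -5501.7)
c = -4649/953 (c = (48 - 4697)/(736 + 217) = -4649/953 ≈ -4.8783)
P = -23066/3 (P = -16505/3 + (-1844 - 343) = -16505/3 - 2187 = -23066/3 ≈ -7688.7)
P/c = -23066/(3*(-4649/953)) = -23066/3*(-953/4649) = 21981898/13947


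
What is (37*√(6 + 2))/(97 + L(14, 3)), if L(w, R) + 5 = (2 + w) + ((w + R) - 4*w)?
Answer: 74*√2/69 ≈ 1.5167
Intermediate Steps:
L(w, R) = -3 + R - 2*w (L(w, R) = -5 + ((2 + w) + ((w + R) - 4*w)) = -5 + ((2 + w) + ((R + w) - 4*w)) = -5 + ((2 + w) + (R - 3*w)) = -5 + (2 + R - 2*w) = -3 + R - 2*w)
(37*√(6 + 2))/(97 + L(14, 3)) = (37*√(6 + 2))/(97 + (-3 + 3 - 2*14)) = (37*√8)/(97 + (-3 + 3 - 28)) = (37*(2*√2))/(97 - 28) = (74*√2)/69 = (74*√2)*(1/69) = 74*√2/69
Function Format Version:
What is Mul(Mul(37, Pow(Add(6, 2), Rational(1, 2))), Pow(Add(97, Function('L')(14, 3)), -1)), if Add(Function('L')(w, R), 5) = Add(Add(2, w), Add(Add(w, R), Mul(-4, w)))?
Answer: Mul(Rational(74, 69), Pow(2, Rational(1, 2))) ≈ 1.5167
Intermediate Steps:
Function('L')(w, R) = Add(-3, R, Mul(-2, w)) (Function('L')(w, R) = Add(-5, Add(Add(2, w), Add(Add(w, R), Mul(-4, w)))) = Add(-5, Add(Add(2, w), Add(Add(R, w), Mul(-4, w)))) = Add(-5, Add(Add(2, w), Add(R, Mul(-3, w)))) = Add(-5, Add(2, R, Mul(-2, w))) = Add(-3, R, Mul(-2, w)))
Mul(Mul(37, Pow(Add(6, 2), Rational(1, 2))), Pow(Add(97, Function('L')(14, 3)), -1)) = Mul(Mul(37, Pow(Add(6, 2), Rational(1, 2))), Pow(Add(97, Add(-3, 3, Mul(-2, 14))), -1)) = Mul(Mul(37, Pow(8, Rational(1, 2))), Pow(Add(97, Add(-3, 3, -28)), -1)) = Mul(Mul(37, Mul(2, Pow(2, Rational(1, 2)))), Pow(Add(97, -28), -1)) = Mul(Mul(74, Pow(2, Rational(1, 2))), Pow(69, -1)) = Mul(Mul(74, Pow(2, Rational(1, 2))), Rational(1, 69)) = Mul(Rational(74, 69), Pow(2, Rational(1, 2)))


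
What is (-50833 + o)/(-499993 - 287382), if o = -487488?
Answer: 538321/787375 ≈ 0.68369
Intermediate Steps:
(-50833 + o)/(-499993 - 287382) = (-50833 - 487488)/(-499993 - 287382) = -538321/(-787375) = -538321*(-1/787375) = 538321/787375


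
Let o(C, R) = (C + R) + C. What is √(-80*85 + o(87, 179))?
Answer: I*√6447 ≈ 80.293*I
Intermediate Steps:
o(C, R) = R + 2*C
√(-80*85 + o(87, 179)) = √(-80*85 + (179 + 2*87)) = √(-6800 + (179 + 174)) = √(-6800 + 353) = √(-6447) = I*√6447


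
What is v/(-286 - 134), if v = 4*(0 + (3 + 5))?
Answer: -8/105 ≈ -0.076190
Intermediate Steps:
v = 32 (v = 4*(0 + 8) = 4*8 = 32)
v/(-286 - 134) = 32/(-286 - 134) = 32/(-420) = 32*(-1/420) = -8/105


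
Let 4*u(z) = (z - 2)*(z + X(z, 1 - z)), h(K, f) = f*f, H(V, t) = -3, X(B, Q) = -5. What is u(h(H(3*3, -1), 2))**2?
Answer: 1/4 ≈ 0.25000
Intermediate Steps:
h(K, f) = f**2
u(z) = (-5 + z)*(-2 + z)/4 (u(z) = ((z - 2)*(z - 5))/4 = ((-2 + z)*(-5 + z))/4 = ((-5 + z)*(-2 + z))/4 = (-5 + z)*(-2 + z)/4)
u(h(H(3*3, -1), 2))**2 = (5/2 - 7/4*2**2 + (2**2)**2/4)**2 = (5/2 - 7/4*4 + (1/4)*4**2)**2 = (5/2 - 7 + (1/4)*16)**2 = (5/2 - 7 + 4)**2 = (-1/2)**2 = 1/4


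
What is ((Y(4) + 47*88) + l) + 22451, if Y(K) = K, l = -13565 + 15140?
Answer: 28166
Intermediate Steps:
l = 1575
((Y(4) + 47*88) + l) + 22451 = ((4 + 47*88) + 1575) + 22451 = ((4 + 4136) + 1575) + 22451 = (4140 + 1575) + 22451 = 5715 + 22451 = 28166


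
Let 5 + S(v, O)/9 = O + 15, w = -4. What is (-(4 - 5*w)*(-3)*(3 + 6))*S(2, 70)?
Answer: 466560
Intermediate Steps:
S(v, O) = 90 + 9*O (S(v, O) = -45 + 9*(O + 15) = -45 + 9*(15 + O) = -45 + (135 + 9*O) = 90 + 9*O)
(-(4 - 5*w)*(-3)*(3 + 6))*S(2, 70) = (-(4 - 5*(-4))*(-3)*(3 + 6))*(90 + 9*70) = (-(4 + 20)*(-3)*9)*(90 + 630) = -24*(-3)*9*720 = -(-72)*9*720 = -1*(-648)*720 = 648*720 = 466560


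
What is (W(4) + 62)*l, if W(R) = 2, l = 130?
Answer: 8320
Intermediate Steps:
(W(4) + 62)*l = (2 + 62)*130 = 64*130 = 8320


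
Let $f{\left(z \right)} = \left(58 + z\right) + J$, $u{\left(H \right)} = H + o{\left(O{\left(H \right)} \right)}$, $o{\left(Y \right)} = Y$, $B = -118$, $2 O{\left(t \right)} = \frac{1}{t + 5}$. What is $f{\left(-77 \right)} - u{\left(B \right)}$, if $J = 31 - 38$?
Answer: $\frac{20793}{226} \approx 92.004$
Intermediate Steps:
$O{\left(t \right)} = \frac{1}{2 \left(5 + t\right)}$ ($O{\left(t \right)} = \frac{1}{2 \left(t + 5\right)} = \frac{1}{2 \left(5 + t\right)}$)
$J = -7$
$u{\left(H \right)} = H + \frac{1}{2 \left(5 + H\right)}$
$f{\left(z \right)} = 51 + z$ ($f{\left(z \right)} = \left(58 + z\right) - 7 = 51 + z$)
$f{\left(-77 \right)} - u{\left(B \right)} = \left(51 - 77\right) - \frac{\frac{1}{2} - 118 \left(5 - 118\right)}{5 - 118} = -26 - \frac{\frac{1}{2} - -13334}{-113} = -26 - - \frac{\frac{1}{2} + 13334}{113} = -26 - \left(- \frac{1}{113}\right) \frac{26669}{2} = -26 - - \frac{26669}{226} = -26 + \frac{26669}{226} = \frac{20793}{226}$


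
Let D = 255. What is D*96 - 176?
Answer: 24304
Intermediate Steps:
D*96 - 176 = 255*96 - 176 = 24480 - 176 = 24304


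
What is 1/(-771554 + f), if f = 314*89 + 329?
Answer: -1/743279 ≈ -1.3454e-6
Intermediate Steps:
f = 28275 (f = 27946 + 329 = 28275)
1/(-771554 + f) = 1/(-771554 + 28275) = 1/(-743279) = -1/743279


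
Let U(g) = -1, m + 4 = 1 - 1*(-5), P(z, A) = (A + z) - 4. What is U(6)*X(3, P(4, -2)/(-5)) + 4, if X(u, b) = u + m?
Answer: -1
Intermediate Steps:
P(z, A) = -4 + A + z
m = 2 (m = -4 + (1 - 1*(-5)) = -4 + (1 + 5) = -4 + 6 = 2)
X(u, b) = 2 + u (X(u, b) = u + 2 = 2 + u)
U(6)*X(3, P(4, -2)/(-5)) + 4 = -(2 + 3) + 4 = -1*5 + 4 = -5 + 4 = -1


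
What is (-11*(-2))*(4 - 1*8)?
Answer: -88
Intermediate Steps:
(-11*(-2))*(4 - 1*8) = 22*(4 - 8) = 22*(-4) = -88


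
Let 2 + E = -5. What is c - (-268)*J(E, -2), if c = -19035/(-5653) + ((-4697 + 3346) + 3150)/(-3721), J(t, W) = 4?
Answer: 22609979024/21034813 ≈ 1074.9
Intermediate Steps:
E = -7 (E = -2 - 5 = -7)
c = 60659488/21034813 (c = -19035*(-1/5653) + (-1351 + 3150)*(-1/3721) = 19035/5653 + 1799*(-1/3721) = 19035/5653 - 1799/3721 = 60659488/21034813 ≈ 2.8838)
c - (-268)*J(E, -2) = 60659488/21034813 - (-268)*4 = 60659488/21034813 - 1*(-1072) = 60659488/21034813 + 1072 = 22609979024/21034813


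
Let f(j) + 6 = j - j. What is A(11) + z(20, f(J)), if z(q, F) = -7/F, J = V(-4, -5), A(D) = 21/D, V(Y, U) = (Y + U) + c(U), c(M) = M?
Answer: 203/66 ≈ 3.0758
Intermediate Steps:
V(Y, U) = Y + 2*U (V(Y, U) = (Y + U) + U = (U + Y) + U = Y + 2*U)
J = -14 (J = -4 + 2*(-5) = -4 - 10 = -14)
f(j) = -6 (f(j) = -6 + (j - j) = -6 + 0 = -6)
A(11) + z(20, f(J)) = 21/11 - 7/(-6) = 21*(1/11) - 7*(-⅙) = 21/11 + 7/6 = 203/66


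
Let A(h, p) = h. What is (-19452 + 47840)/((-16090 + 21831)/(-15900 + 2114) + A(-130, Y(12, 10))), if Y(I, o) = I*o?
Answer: -391356968/1797921 ≈ -217.67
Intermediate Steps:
(-19452 + 47840)/((-16090 + 21831)/(-15900 + 2114) + A(-130, Y(12, 10))) = (-19452 + 47840)/((-16090 + 21831)/(-15900 + 2114) - 130) = 28388/(5741/(-13786) - 130) = 28388/(5741*(-1/13786) - 130) = 28388/(-5741/13786 - 130) = 28388/(-1797921/13786) = 28388*(-13786/1797921) = -391356968/1797921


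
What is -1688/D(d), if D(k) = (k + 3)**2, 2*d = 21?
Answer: -6752/729 ≈ -9.2620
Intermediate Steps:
d = 21/2 (d = (1/2)*21 = 21/2 ≈ 10.500)
D(k) = (3 + k)**2
-1688/D(d) = -1688/(3 + 21/2)**2 = -1688/((27/2)**2) = -1688/729/4 = -1688*4/729 = -6752/729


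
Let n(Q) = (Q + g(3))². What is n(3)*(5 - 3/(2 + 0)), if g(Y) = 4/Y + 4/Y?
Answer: 2023/18 ≈ 112.39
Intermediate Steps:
g(Y) = 8/Y
n(Q) = (8/3 + Q)² (n(Q) = (Q + 8/3)² = (8/3 + Q)²)
n(3)*(5 - 3/(2 + 0)) = ((8 + 3*3)²/9)*(5 - 3/(2 + 0)) = ((8 + 9)²/9)*(5 - 3/2) = ((⅑)*17²)*(5 - 3*½) = ((⅑)*289)*(5 - 3/2) = (289/9)*(7/2) = 2023/18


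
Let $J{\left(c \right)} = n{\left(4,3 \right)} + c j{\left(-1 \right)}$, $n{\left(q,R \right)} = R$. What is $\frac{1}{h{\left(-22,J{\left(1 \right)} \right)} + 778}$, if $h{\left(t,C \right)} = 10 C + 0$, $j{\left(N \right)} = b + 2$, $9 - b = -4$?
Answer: $\frac{1}{958} \approx 0.0010438$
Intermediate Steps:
$b = 13$ ($b = 9 - -4 = 9 + 4 = 13$)
$j{\left(N \right)} = 15$ ($j{\left(N \right)} = 13 + 2 = 15$)
$J{\left(c \right)} = 3 + 15 c$ ($J{\left(c \right)} = 3 + c 15 = 3 + 15 c$)
$h{\left(t,C \right)} = 10 C$
$\frac{1}{h{\left(-22,J{\left(1 \right)} \right)} + 778} = \frac{1}{10 \left(3 + 15 \cdot 1\right) + 778} = \frac{1}{10 \left(3 + 15\right) + 778} = \frac{1}{10 \cdot 18 + 778} = \frac{1}{180 + 778} = \frac{1}{958}$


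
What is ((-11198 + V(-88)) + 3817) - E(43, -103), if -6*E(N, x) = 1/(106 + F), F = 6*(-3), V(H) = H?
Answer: -3943631/528 ≈ -7469.0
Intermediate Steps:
F = -18
E(N, x) = -1/528 (E(N, x) = -1/(6*(106 - 18)) = -1/6/88 = -1/6*1/88 = -1/528)
((-11198 + V(-88)) + 3817) - E(43, -103) = ((-11198 - 88) + 3817) - 1*(-1/528) = (-11286 + 3817) + 1/528 = -7469 + 1/528 = -3943631/528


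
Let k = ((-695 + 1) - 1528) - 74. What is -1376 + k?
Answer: -3672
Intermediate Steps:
k = -2296 (k = (-694 - 1528) - 74 = -2222 - 74 = -2296)
-1376 + k = -1376 - 2296 = -3672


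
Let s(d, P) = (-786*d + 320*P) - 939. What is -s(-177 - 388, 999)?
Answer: -762831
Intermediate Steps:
s(d, P) = -939 - 786*d + 320*P
-s(-177 - 388, 999) = -(-939 - 786*(-177 - 388) + 320*999) = -(-939 - 786*(-565) + 319680) = -(-939 + 444090 + 319680) = -1*762831 = -762831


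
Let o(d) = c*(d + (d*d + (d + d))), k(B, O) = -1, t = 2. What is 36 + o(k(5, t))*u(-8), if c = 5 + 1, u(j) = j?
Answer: 132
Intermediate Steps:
c = 6
o(d) = 6*d² + 18*d (o(d) = 6*(d + (d*d + (d + d))) = 6*(d + (d² + 2*d)) = 6*(d² + 3*d) = 6*d² + 18*d)
36 + o(k(5, t))*u(-8) = 36 + (6*(-1)*(3 - 1))*(-8) = 36 + (6*(-1)*2)*(-8) = 36 - 12*(-8) = 36 + 96 = 132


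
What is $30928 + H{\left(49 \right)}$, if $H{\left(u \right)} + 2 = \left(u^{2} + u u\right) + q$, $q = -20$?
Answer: $35708$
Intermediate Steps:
$H{\left(u \right)} = -22 + 2 u^{2}$ ($H{\left(u \right)} = -2 - \left(20 - u^{2} - u u\right) = -2 + \left(\left(u^{2} + u^{2}\right) - 20\right) = -2 + \left(2 u^{2} - 20\right) = -2 + \left(-20 + 2 u^{2}\right) = -22 + 2 u^{2}$)
$30928 + H{\left(49 \right)} = 30928 - \left(22 - 2 \cdot 49^{2}\right) = 30928 + \left(-22 + 2 \cdot 2401\right) = 30928 + \left(-22 + 4802\right) = 30928 + 4780 = 35708$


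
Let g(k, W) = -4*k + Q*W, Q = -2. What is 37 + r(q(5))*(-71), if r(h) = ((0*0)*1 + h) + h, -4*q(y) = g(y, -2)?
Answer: -531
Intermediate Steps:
g(k, W) = -4*k - 2*W
q(y) = -1 + y (q(y) = -(-4*y - 2*(-2))/4 = -(-4*y + 4)/4 = -(4 - 4*y)/4 = -1 + y)
r(h) = 2*h (r(h) = (0*1 + h) + h = (0 + h) + h = h + h = 2*h)
37 + r(q(5))*(-71) = 37 + (2*(-1 + 5))*(-71) = 37 + (2*4)*(-71) = 37 + 8*(-71) = 37 - 568 = -531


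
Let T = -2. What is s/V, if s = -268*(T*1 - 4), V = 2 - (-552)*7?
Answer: 804/1933 ≈ 0.41593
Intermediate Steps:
V = 3866 (V = 2 - 138*(-28) = 2 + 3864 = 3866)
s = 1608 (s = -268*(-2*1 - 4) = -268*(-2 - 4) = -268*(-6) = 1608)
s/V = 1608/3866 = 1608*(1/3866) = 804/1933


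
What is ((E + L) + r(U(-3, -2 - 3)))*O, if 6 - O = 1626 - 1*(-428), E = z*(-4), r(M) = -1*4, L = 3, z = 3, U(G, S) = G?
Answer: 26624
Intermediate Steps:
r(M) = -4
E = -12 (E = 3*(-4) = -12)
O = -2048 (O = 6 - (1626 - 1*(-428)) = 6 - (1626 + 428) = 6 - 1*2054 = 6 - 2054 = -2048)
((E + L) + r(U(-3, -2 - 3)))*O = ((-12 + 3) - 4)*(-2048) = (-9 - 4)*(-2048) = -13*(-2048) = 26624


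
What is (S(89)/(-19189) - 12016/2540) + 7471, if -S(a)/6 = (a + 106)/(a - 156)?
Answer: 6095431678753/816396005 ≈ 7466.3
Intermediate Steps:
S(a) = -6*(106 + a)/(-156 + a) (S(a) = -6*(a + 106)/(a - 156) = -6*(106 + a)/(-156 + a))
(S(89)/(-19189) - 12016/2540) + 7471 = ((6*(-106 - 1*89)/(-156 + 89))/(-19189) - 12016/2540) + 7471 = ((6*(-106 - 89)/(-67))*(-1/19189) - 12016*1/2540) + 7471 = ((6*(-1/67)*(-195))*(-1/19189) - 3004/635) + 7471 = ((1170/67)*(-1/19189) - 3004/635) + 7471 = (-1170/1285663 - 3004/635) + 7471 = -3862874602/816396005 + 7471 = 6095431678753/816396005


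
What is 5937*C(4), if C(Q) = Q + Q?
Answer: 47496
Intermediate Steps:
C(Q) = 2*Q
5937*C(4) = 5937*(2*4) = 5937*8 = 47496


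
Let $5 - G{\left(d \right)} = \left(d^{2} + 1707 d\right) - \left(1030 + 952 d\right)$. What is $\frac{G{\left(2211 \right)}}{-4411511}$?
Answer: $\frac{6556791}{4411511} \approx 1.4863$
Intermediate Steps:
$G{\left(d \right)} = 1035 - d^{2} - 755 d$ ($G{\left(d \right)} = 5 - \left(\left(d^{2} + 1707 d\right) - \left(1030 + 952 d\right)\right) = 5 - \left(-1030 + d^{2} + 755 d\right) = 1035 - d^{2} - 755 d$)
$\frac{G{\left(2211 \right)}}{-4411511} = \frac{1035 - 2211^{2} - 1669305}{-4411511} = \left(1035 - 4888521 - 1669305\right) \left(- \frac{1}{4411511}\right) = \left(-6556791\right) \left(- \frac{1}{4411511}\right) = \frac{6556791}{4411511}$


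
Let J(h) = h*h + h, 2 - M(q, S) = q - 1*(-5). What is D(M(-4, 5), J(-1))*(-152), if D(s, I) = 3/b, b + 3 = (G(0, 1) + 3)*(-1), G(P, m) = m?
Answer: 456/7 ≈ 65.143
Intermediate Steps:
M(q, S) = -3 - q (M(q, S) = 2 - (q - 1*(-5)) = 2 - (q + 5) = 2 - (5 + q) = 2 + (-5 - q) = -3 - q)
b = -7 (b = -3 + (1 + 3)*(-1) = -3 + 4*(-1) = -3 - 4 = -7)
J(h) = h + h² (J(h) = h² + h = h + h²)
D(s, I) = -3/7 (D(s, I) = 3/(-7) = 3*(-⅐) = -3/7)
D(M(-4, 5), J(-1))*(-152) = -3/7*(-152) = 456/7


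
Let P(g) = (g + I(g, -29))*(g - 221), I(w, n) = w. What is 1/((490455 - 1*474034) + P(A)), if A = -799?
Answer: 1/1646381 ≈ 6.0739e-7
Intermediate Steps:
P(g) = 2*g*(-221 + g) (P(g) = (g + g)*(g - 221) = (2*g)*(-221 + g) = 2*g*(-221 + g))
1/((490455 - 1*474034) + P(A)) = 1/((490455 - 1*474034) + 2*(-799)*(-221 - 799)) = 1/((490455 - 474034) + 2*(-799)*(-1020)) = 1/(16421 + 1629960) = 1/1646381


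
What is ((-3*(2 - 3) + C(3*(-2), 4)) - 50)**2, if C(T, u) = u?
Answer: 1849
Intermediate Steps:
((-3*(2 - 3) + C(3*(-2), 4)) - 50)**2 = ((-3*(2 - 3) + 4) - 50)**2 = ((-3*(-1) + 4) - 50)**2 = ((3 + 4) - 50)**2 = (7 - 50)**2 = (-43)**2 = 1849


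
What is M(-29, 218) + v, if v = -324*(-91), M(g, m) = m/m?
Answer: 29485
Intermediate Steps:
M(g, m) = 1
v = 29484
M(-29, 218) + v = 1 + 29484 = 29485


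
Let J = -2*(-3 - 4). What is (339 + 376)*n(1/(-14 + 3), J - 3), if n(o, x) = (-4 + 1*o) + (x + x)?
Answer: 12805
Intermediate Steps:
J = 14 (J = -2*(-7) = 14)
n(o, x) = -4 + o + 2*x (n(o, x) = (-4 + o) + 2*x = -4 + o + 2*x)
(339 + 376)*n(1/(-14 + 3), J - 3) = (339 + 376)*(-4 + 1/(-14 + 3) + 2*(14 - 3)) = 715*(-4 + 1/(-11) + 2*11) = 715*(-4 - 1/11 + 22) = 715*(197/11) = 12805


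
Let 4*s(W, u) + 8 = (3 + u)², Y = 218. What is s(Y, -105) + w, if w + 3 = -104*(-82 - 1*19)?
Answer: 13100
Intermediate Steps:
s(W, u) = -2 + (3 + u)²/4
w = 10501 (w = -3 - 104*(-82 - 1*19) = -3 - 104*(-82 - 19) = -3 - 104*(-101) = -3 + 10504 = 10501)
s(Y, -105) + w = (-2 + (3 - 105)²/4) + 10501 = (-2 + (¼)*(-102)²) + 10501 = (-2 + (¼)*10404) + 10501 = (-2 + 2601) + 10501 = 2599 + 10501 = 13100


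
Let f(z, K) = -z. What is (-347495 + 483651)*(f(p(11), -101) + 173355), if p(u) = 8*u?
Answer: 23591341652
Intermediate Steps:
(-347495 + 483651)*(f(p(11), -101) + 173355) = (-347495 + 483651)*(-8*11 + 173355) = 136156*(-1*88 + 173355) = 136156*(-88 + 173355) = 136156*173267 = 23591341652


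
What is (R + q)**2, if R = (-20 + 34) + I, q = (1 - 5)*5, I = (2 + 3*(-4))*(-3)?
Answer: 576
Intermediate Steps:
I = 30 (I = (2 - 12)*(-3) = -10*(-3) = 30)
q = -20 (q = -4*5 = -20)
R = 44 (R = (-20 + 34) + 30 = 14 + 30 = 44)
(R + q)**2 = (44 - 20)**2 = 24**2 = 576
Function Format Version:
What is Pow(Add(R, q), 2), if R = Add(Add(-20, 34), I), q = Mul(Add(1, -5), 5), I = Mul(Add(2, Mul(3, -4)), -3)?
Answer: 576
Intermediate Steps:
I = 30 (I = Mul(Add(2, -12), -3) = Mul(-10, -3) = 30)
q = -20 (q = Mul(-4, 5) = -20)
R = 44 (R = Add(Add(-20, 34), 30) = Add(14, 30) = 44)
Pow(Add(R, q), 2) = Pow(Add(44, -20), 2) = Pow(24, 2) = 576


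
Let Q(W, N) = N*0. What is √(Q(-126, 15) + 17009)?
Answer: √17009 ≈ 130.42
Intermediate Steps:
Q(W, N) = 0
√(Q(-126, 15) + 17009) = √(0 + 17009) = √17009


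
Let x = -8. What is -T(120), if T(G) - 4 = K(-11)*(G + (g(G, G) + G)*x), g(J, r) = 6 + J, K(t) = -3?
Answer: -5548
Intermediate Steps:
T(G) = 148 + 45*G (T(G) = 4 - 3*(G + ((6 + G) + G)*(-8)) = 4 - 3*(G + (6 + 2*G)*(-8)) = 4 - 3*(G + (-48 - 16*G)) = 4 - 3*(-48 - 15*G) = 4 + (144 + 45*G) = 148 + 45*G)
-T(120) = -(148 + 45*120) = -(148 + 5400) = -1*5548 = -5548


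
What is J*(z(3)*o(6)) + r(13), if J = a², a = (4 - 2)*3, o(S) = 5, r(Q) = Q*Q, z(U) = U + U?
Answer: 1249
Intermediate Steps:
z(U) = 2*U
r(Q) = Q²
a = 6 (a = 2*3 = 6)
J = 36 (J = 6² = 36)
J*(z(3)*o(6)) + r(13) = 36*((2*3)*5) + 13² = 36*(6*5) + 169 = 36*30 + 169 = 1080 + 169 = 1249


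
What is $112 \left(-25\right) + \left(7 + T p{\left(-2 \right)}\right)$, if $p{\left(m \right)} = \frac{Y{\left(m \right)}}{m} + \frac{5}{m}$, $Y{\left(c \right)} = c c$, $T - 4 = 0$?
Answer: $-2811$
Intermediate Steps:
$T = 4$ ($T = 4 + 0 = 4$)
$Y{\left(c \right)} = c^{2}$
$p{\left(m \right)} = m + \frac{5}{m}$ ($p{\left(m \right)} = \frac{m^{2}}{m} + \frac{5}{m} = m + \frac{5}{m}$)
$112 \left(-25\right) + \left(7 + T p{\left(-2 \right)}\right) = 112 \left(-25\right) + \left(7 + 4 \left(-2 + \frac{5}{-2}\right)\right) = -2800 + \left(7 + 4 \left(-2 + 5 \left(- \frac{1}{2}\right)\right)\right) = -2800 + \left(7 + 4 \left(-2 - \frac{5}{2}\right)\right) = -2800 + \left(7 + 4 \left(- \frac{9}{2}\right)\right) = -2800 + \left(7 - 18\right) = -2800 - 11 = -2811$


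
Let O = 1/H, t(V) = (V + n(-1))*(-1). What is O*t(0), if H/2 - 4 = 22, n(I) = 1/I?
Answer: 1/52 ≈ 0.019231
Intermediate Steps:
H = 52 (H = 8 + 2*22 = 8 + 44 = 52)
t(V) = 1 - V (t(V) = (V + 1/(-1))*(-1) = (V - 1)*(-1) = (-1 + V)*(-1) = 1 - V)
O = 1/52 ≈ 0.019231
O*t(0) = (1 - 1*0)/52 = (1 + 0)/52 = (1/52)*1 = 1/52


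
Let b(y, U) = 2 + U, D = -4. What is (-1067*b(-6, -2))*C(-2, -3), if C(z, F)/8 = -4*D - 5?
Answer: 0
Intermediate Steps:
C(z, F) = 88 (C(z, F) = 8*(-4*(-4) - 5) = 8*(16 - 5) = 8*11 = 88)
(-1067*b(-6, -2))*C(-2, -3) = -1067*(2 - 2)*88 = -1067*0*88 = 0*88 = 0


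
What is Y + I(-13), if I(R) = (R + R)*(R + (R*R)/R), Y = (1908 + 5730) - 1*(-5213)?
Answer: 13527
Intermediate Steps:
Y = 12851 (Y = 7638 + 5213 = 12851)
I(R) = 4*R**2 (I(R) = (2*R)*(R + R**2/R) = (2*R)*(R + R) = (2*R)*(2*R) = 4*R**2)
Y + I(-13) = 12851 + 4*(-13)**2 = 12851 + 4*169 = 12851 + 676 = 13527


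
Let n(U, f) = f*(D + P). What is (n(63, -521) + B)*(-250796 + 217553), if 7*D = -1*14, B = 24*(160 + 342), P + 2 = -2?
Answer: -504429282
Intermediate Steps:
P = -4 (P = -2 - 2 = -4)
B = 12048 (B = 24*502 = 12048)
D = -2 (D = (-1*14)/7 = (⅐)*(-14) = -2)
n(U, f) = -6*f (n(U, f) = f*(-2 - 4) = f*(-6) = -6*f)
(n(63, -521) + B)*(-250796 + 217553) = (-6*(-521) + 12048)*(-250796 + 217553) = (3126 + 12048)*(-33243) = 15174*(-33243) = -504429282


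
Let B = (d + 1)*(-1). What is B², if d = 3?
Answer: 16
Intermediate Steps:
B = -4 (B = (3 + 1)*(-1) = 4*(-1) = -4)
B² = (-4)² = 16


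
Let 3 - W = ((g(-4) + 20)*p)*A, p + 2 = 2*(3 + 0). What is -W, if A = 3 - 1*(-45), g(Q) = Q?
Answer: 3069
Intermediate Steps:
p = 4 (p = -2 + 2*(3 + 0) = -2 + 2*3 = -2 + 6 = 4)
A = 48 (A = 3 + 45 = 48)
W = -3069 (W = 3 - (-4 + 20)*4*48 = 3 - 16*4*48 = 3 - 64*48 = 3 - 1*3072 = 3 - 3072 = -3069)
-W = -1*(-3069) = 3069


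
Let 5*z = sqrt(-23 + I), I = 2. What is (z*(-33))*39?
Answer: -1287*I*sqrt(21)/5 ≈ -1179.6*I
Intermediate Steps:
z = I*sqrt(21)/5 (z = sqrt(-23 + 2)/5 = sqrt(-21)/5 = (I*sqrt(21))/5 = I*sqrt(21)/5 ≈ 0.91652*I)
(z*(-33))*39 = ((I*sqrt(21)/5)*(-33))*39 = -33*I*sqrt(21)/5*39 = -1287*I*sqrt(21)/5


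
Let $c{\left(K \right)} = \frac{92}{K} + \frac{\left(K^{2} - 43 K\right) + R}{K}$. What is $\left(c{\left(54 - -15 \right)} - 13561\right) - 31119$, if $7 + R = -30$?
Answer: $- \frac{3081071}{69} \approx -44653.0$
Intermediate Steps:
$R = -37$ ($R = -7 - 30 = -37$)
$c{\left(K \right)} = \frac{92}{K} + \frac{-37 + K^{2} - 43 K}{K}$ ($c{\left(K \right)} = \frac{92}{K} + \frac{\left(K^{2} - 43 K\right) - 37}{K} = \frac{92}{K} + \frac{-37 + K^{2} - 43 K}{K}$)
$\left(c{\left(54 - -15 \right)} - 13561\right) - 31119 = \left(\left(-43 + \left(54 - -15\right) + \frac{55}{54 - -15}\right) - 13561\right) - 31119 = \left(\left(-43 + \left(54 + 15\right) + \frac{55}{54 + 15}\right) - 13561\right) - 31119 = \left(\left(-43 + 69 + \frac{55}{69}\right) - 13561\right) - 31119 = \left(\frac{1849}{69} - 13561\right) - 31119 = - \frac{933860}{69} - 31119 = - \frac{3081071}{69}$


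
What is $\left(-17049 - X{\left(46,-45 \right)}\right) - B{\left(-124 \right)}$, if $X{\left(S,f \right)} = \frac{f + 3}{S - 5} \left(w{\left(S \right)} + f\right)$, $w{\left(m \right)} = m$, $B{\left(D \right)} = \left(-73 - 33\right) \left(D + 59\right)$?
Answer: $- \frac{981457}{41} \approx -23938.0$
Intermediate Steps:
$B{\left(D \right)} = -6254 - 106 D$ ($B{\left(D \right)} = - 106 \left(59 + D\right) = -6254 - 106 D$)
$X{\left(S,f \right)} = \frac{\left(3 + f\right) \left(S + f\right)}{-5 + S}$ ($X{\left(S,f \right)} = \frac{f + 3}{S - 5} \left(S + f\right) = \frac{3 + f}{-5 + S} \left(S + f\right) = \frac{\left(3 + f\right) \left(S + f\right)}{-5 + S}$)
$\left(-17049 - X{\left(46,-45 \right)}\right) - B{\left(-124 \right)} = \left(-17049 - \frac{\left(-45\right)^{2} + 3 \cdot 46 + 3 \left(-45\right) + 46 \left(-45\right)}{-5 + 46}\right) - \left(-6254 - -13144\right) = \left(-17049 - \frac{2025 + 138 - 135 - 2070}{41}\right) - \left(-6254 + 13144\right) = \left(-17049 - \frac{1}{41} \left(-42\right)\right) - 6890 = \left(-17049 - - \frac{42}{41}\right) - 6890 = \left(-17049 + \frac{42}{41}\right) - 6890 = - \frac{698967}{41} - 6890 = - \frac{981457}{41}$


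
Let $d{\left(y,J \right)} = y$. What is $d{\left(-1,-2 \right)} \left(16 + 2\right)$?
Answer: $-18$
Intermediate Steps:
$d{\left(-1,-2 \right)} \left(16 + 2\right) = - (16 + 2) = \left(-1\right) 18 = -18$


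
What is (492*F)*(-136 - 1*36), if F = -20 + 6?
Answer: 1184736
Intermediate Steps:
F = -14
(492*F)*(-136 - 1*36) = (492*(-14))*(-136 - 1*36) = -6888*(-136 - 36) = -6888*(-172) = 1184736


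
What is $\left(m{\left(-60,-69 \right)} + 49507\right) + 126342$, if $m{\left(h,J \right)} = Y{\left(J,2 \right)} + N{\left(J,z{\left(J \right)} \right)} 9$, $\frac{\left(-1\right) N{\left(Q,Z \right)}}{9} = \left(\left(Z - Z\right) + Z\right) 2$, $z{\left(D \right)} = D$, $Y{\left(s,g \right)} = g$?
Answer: $187029$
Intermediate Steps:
$N{\left(Q,Z \right)} = - 18 Z$ ($N{\left(Q,Z \right)} = - 9 \left(\left(Z - Z\right) + Z\right) 2 = - 9 \left(0 + Z\right) 2 = - 9 Z 2 = - 9 \cdot 2 Z = - 18 Z$)
$m{\left(h,J \right)} = 2 - 162 J$ ($m{\left(h,J \right)} = 2 + - 18 J 9 = 2 - 162 J$)
$\left(m{\left(-60,-69 \right)} + 49507\right) + 126342 = \left(\left(2 - -11178\right) + 49507\right) + 126342 = \left(\left(2 + 11178\right) + 49507\right) + 126342 = \left(11180 + 49507\right) + 126342 = 60687 + 126342 = 187029$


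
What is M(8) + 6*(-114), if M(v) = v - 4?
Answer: -680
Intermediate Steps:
M(v) = -4 + v
M(8) + 6*(-114) = (-4 + 8) + 6*(-114) = 4 - 684 = -680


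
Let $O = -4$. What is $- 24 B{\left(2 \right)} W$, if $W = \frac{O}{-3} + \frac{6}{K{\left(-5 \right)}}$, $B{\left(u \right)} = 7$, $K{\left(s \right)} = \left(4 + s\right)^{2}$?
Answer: $-1232$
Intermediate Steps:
$W = \frac{22}{3}$ ($W = - \frac{4}{-3} + \frac{6}{\left(4 - 5\right)^{2}} = \left(-4\right) \left(- \frac{1}{3}\right) + \frac{6}{\left(-1\right)^{2}} = \frac{4}{3} + \frac{6}{1} = \frac{4}{3} + 6 \cdot 1 = \frac{4}{3} + 6 = \frac{22}{3} \approx 7.3333$)
$- 24 B{\left(2 \right)} W = \left(-24\right) 7 \cdot \frac{22}{3} = \left(-168\right) \frac{22}{3} = -1232$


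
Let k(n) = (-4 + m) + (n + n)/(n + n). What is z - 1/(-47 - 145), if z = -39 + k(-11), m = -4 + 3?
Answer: -8255/192 ≈ -42.995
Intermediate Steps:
m = -1
k(n) = -4 (k(n) = (-4 - 1) + (n + n)/(n + n) = -5 + (2*n)/((2*n)) = -5 + (2*n)*(1/(2*n)) = -5 + 1 = -4)
z = -43 (z = -39 - 4 = -43)
z - 1/(-47 - 145) = -43 - 1/(-47 - 145) = -43 - 1/(-192) = -43 - 1*(-1/192) = -43 + 1/192 = -8255/192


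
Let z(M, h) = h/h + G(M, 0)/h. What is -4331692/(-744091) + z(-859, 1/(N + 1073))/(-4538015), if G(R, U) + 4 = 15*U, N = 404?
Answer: 108628058657/18655779665 ≈ 5.8228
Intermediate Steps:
G(R, U) = -4 + 15*U
z(M, h) = 1 - 4/h (z(M, h) = h/h + (-4 + 15*0)/h = 1 + (-4 + 0)/h = 1 - 4/h)
-4331692/(-744091) + z(-859, 1/(N + 1073))/(-4538015) = -4331692/(-744091) + ((-4 + 1/(404 + 1073))/(1/(404 + 1073)))/(-4538015) = -4331692*(-1/744091) + ((-4 + 1/1477)/(1/1477))*(-1/4538015) = 23932/4111 + ((-4 + 1/1477)/(1/1477))*(-1/4538015) = 23932/4111 + (1477*(-5907/1477))*(-1/4538015) = 23932/4111 - 5907*(-1/4538015) = 23932/4111 + 5907/4538015 = 108628058657/18655779665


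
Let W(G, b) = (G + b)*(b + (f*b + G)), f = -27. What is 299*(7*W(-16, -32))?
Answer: -81978624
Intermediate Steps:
W(G, b) = (G + b)*(G - 26*b) (W(G, b) = (G + b)*(b + (-27*b + G)) = (G + b)*(b + (G - 27*b)) = (G + b)*(G - 26*b))
299*(7*W(-16, -32)) = 299*(7*((-16)² - 26*(-32)² - 25*(-16)*(-32))) = 299*(7*(256 - 26*1024 - 12800)) = 299*(7*(256 - 26624 - 12800)) = 299*(7*(-39168)) = 299*(-274176) = -81978624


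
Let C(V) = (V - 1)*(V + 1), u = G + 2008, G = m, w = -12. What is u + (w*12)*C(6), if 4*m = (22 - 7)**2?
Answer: -11903/4 ≈ -2975.8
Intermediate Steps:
m = 225/4 (m = (22 - 7)**2/4 = (1/4)*15**2 = (1/4)*225 = 225/4 ≈ 56.250)
G = 225/4 ≈ 56.250
u = 8257/4 (u = 225/4 + 2008 = 8257/4 ≈ 2064.3)
C(V) = (1 + V)*(-1 + V) (C(V) = (-1 + V)*(1 + V) = (1 + V)*(-1 + V))
u + (w*12)*C(6) = 8257/4 + (-12*12)*(-1 + 6**2) = 8257/4 - 144*(-1 + 36) = 8257/4 - 144*35 = 8257/4 - 5040 = -11903/4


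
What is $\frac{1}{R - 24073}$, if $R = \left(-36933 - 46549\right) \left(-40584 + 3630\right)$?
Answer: $\frac{1}{3084969755} \approx 3.2415 \cdot 10^{-10}$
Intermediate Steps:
$R = 3084993828$ ($R = \left(-83482\right) \left(-36954\right) = 3084993828$)
$\frac{1}{R - 24073} = \frac{1}{3084993828 - 24073} = \frac{1}{3084969755}$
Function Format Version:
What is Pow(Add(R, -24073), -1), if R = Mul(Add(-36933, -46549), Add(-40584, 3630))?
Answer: Rational(1, 3084969755) ≈ 3.2415e-10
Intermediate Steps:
R = 3084993828 (R = Mul(-83482, -36954) = 3084993828)
Pow(Add(R, -24073), -1) = Pow(Add(3084993828, -24073), -1) = Pow(3084969755, -1) = Rational(1, 3084969755)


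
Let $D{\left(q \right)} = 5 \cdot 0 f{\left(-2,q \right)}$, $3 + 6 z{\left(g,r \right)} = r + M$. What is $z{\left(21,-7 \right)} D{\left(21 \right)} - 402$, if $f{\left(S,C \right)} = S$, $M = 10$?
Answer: $-402$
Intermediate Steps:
$z{\left(g,r \right)} = \frac{7}{6} + \frac{r}{6}$ ($z{\left(g,r \right)} = - \frac{1}{2} + \frac{r + 10}{6} = - \frac{1}{2} + \frac{10 + r}{6} = - \frac{1}{2} + \left(\frac{5}{3} + \frac{r}{6}\right) = \frac{7}{6} + \frac{r}{6}$)
$D{\left(q \right)} = 0$ ($D{\left(q \right)} = 5 \cdot 0 \left(-2\right) = 0 \left(-2\right) = 0$)
$z{\left(21,-7 \right)} D{\left(21 \right)} - 402 = \left(\frac{7}{6} + \frac{1}{6} \left(-7\right)\right) 0 - 402 = \left(\frac{7}{6} - \frac{7}{6}\right) 0 - 402 = 0 \cdot 0 - 402 = 0 - 402 = -402$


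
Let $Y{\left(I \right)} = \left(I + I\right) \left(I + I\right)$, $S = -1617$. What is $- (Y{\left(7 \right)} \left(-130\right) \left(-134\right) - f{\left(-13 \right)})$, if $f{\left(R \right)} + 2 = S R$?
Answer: $-3393301$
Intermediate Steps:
$Y{\left(I \right)} = 4 I^{2}$ ($Y{\left(I \right)} = 2 I 2 I = 4 I^{2}$)
$f{\left(R \right)} = -2 - 1617 R$
$- (Y{\left(7 \right)} \left(-130\right) \left(-134\right) - f{\left(-13 \right)}) = - (4 \cdot 7^{2} \left(-130\right) \left(-134\right) - \left(-2 - -21021\right)) = - (4 \cdot 49 \left(-130\right) \left(-134\right) - \left(-2 + 21021\right)) = - (196 \left(-130\right) \left(-134\right) - 21019) = - (\left(-25480\right) \left(-134\right) - 21019) = - (3414320 - 21019) = \left(-1\right) 3393301 = -3393301$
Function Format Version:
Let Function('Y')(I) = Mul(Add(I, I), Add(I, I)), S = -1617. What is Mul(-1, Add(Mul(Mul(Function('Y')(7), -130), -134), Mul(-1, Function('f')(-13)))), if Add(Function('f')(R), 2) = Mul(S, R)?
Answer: -3393301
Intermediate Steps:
Function('Y')(I) = Mul(4, Pow(I, 2)) (Function('Y')(I) = Mul(Mul(2, I), Mul(2, I)) = Mul(4, Pow(I, 2)))
Function('f')(R) = Add(-2, Mul(-1617, R))
Mul(-1, Add(Mul(Mul(Function('Y')(7), -130), -134), Mul(-1, Function('f')(-13)))) = Mul(-1, Add(Mul(Mul(Mul(4, Pow(7, 2)), -130), -134), Mul(-1, Add(-2, Mul(-1617, -13))))) = Mul(-1, Add(Mul(Mul(Mul(4, 49), -130), -134), Mul(-1, Add(-2, 21021)))) = Mul(-1, Add(Mul(Mul(196, -130), -134), Mul(-1, 21019))) = Mul(-1, Add(Mul(-25480, -134), -21019)) = Mul(-1, Add(3414320, -21019)) = Mul(-1, 3393301) = -3393301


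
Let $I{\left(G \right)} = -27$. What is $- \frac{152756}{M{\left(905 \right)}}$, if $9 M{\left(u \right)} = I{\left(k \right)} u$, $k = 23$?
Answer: $\frac{152756}{2715} \approx 56.264$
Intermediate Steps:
$M{\left(u \right)} = - 3 u$ ($M{\left(u \right)} = \frac{\left(-27\right) u}{9} = - 3 u$)
$- \frac{152756}{M{\left(905 \right)}} = - \frac{152756}{\left(-3\right) 905} = - \frac{152756}{-2715} = \left(-152756\right) \left(- \frac{1}{2715}\right) = \frac{152756}{2715}$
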